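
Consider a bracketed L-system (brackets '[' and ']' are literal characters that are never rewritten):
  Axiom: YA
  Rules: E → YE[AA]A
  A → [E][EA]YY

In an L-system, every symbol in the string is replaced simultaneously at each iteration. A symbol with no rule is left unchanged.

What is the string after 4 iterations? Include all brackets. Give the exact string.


Answer: Y[YYYE[AA]A[[E][EA]YY[E][EA]YY][E][EA]YY[[YE[AA]A][YE[AA]A[E][EA]YY]YY[YE[AA]A][YE[AA]A[E][EA]YY]YY][YE[AA]A][YE[AA]A[E][EA]YY]YY][YYYE[AA]A[[E][EA]YY[E][EA]YY][E][EA]YY[[YE[AA]A][YE[AA]A[E][EA]YY]YY[YE[AA]A][YE[AA]A[E][EA]YY]YY][YE[AA]A][YE[AA]A[E][EA]YY]YY[YYE[AA]A[[E][EA]YY[E][EA]YY][E][EA]YY][YYE[AA]A[[E][EA]YY[E][EA]YY][E][EA]YY[YE[AA]A][YE[AA]A[E][EA]YY]YY]YY]YY

Derivation:
Step 0: YA
Step 1: Y[E][EA]YY
Step 2: Y[YE[AA]A][YE[AA]A[E][EA]YY]YY
Step 3: Y[YYE[AA]A[[E][EA]YY[E][EA]YY][E][EA]YY][YYE[AA]A[[E][EA]YY[E][EA]YY][E][EA]YY[YE[AA]A][YE[AA]A[E][EA]YY]YY]YY
Step 4: Y[YYYE[AA]A[[E][EA]YY[E][EA]YY][E][EA]YY[[YE[AA]A][YE[AA]A[E][EA]YY]YY[YE[AA]A][YE[AA]A[E][EA]YY]YY][YE[AA]A][YE[AA]A[E][EA]YY]YY][YYYE[AA]A[[E][EA]YY[E][EA]YY][E][EA]YY[[YE[AA]A][YE[AA]A[E][EA]YY]YY[YE[AA]A][YE[AA]A[E][EA]YY]YY][YE[AA]A][YE[AA]A[E][EA]YY]YY[YYE[AA]A[[E][EA]YY[E][EA]YY][E][EA]YY][YYE[AA]A[[E][EA]YY[E][EA]YY][E][EA]YY[YE[AA]A][YE[AA]A[E][EA]YY]YY]YY]YY


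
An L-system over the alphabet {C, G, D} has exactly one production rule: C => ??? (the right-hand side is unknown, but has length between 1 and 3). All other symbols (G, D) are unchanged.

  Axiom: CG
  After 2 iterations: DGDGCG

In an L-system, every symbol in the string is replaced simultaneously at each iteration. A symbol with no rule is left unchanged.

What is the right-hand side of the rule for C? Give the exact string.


Trying C => DGC:
  Step 0: CG
  Step 1: DGCG
  Step 2: DGDGCG
Matches the given result.

Answer: DGC


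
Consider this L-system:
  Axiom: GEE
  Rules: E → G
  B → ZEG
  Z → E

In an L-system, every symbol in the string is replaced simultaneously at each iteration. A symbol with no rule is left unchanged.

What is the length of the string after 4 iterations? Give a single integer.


Step 0: length = 3
Step 1: length = 3
Step 2: length = 3
Step 3: length = 3
Step 4: length = 3

Answer: 3


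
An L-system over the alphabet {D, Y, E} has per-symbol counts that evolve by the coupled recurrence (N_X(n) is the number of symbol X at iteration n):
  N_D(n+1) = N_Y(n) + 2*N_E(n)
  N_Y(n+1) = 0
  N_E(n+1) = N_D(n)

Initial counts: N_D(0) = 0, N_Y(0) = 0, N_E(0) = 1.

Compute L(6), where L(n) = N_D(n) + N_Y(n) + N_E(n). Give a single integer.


Answer: 8

Derivation:
Step 0: N_D=0, N_Y=0, N_E=1, L=1
Step 1: N_D=2, N_Y=0, N_E=0, L=2
Step 2: N_D=0, N_Y=0, N_E=2, L=2
Step 3: N_D=4, N_Y=0, N_E=0, L=4
Step 4: N_D=0, N_Y=0, N_E=4, L=4
Step 5: N_D=8, N_Y=0, N_E=0, L=8
Step 6: N_D=0, N_Y=0, N_E=8, L=8


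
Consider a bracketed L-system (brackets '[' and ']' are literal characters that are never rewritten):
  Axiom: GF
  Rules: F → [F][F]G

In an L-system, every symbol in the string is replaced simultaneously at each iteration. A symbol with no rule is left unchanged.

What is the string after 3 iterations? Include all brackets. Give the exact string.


Answer: G[[[F][F]G][[F][F]G]G][[[F][F]G][[F][F]G]G]G

Derivation:
Step 0: GF
Step 1: G[F][F]G
Step 2: G[[F][F]G][[F][F]G]G
Step 3: G[[[F][F]G][[F][F]G]G][[[F][F]G][[F][F]G]G]G


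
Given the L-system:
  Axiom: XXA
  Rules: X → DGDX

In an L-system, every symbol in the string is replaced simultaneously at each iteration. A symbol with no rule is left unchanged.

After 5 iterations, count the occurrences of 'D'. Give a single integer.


Answer: 20

Derivation:
Step 0: XXA  (0 'D')
Step 1: DGDXDGDXA  (4 'D')
Step 2: DGDDGDXDGDDGDXA  (8 'D')
Step 3: DGDDGDDGDXDGDDGDDGDXA  (12 'D')
Step 4: DGDDGDDGDDGDXDGDDGDDGDDGDXA  (16 'D')
Step 5: DGDDGDDGDDGDDGDXDGDDGDDGDDGDDGDXA  (20 'D')


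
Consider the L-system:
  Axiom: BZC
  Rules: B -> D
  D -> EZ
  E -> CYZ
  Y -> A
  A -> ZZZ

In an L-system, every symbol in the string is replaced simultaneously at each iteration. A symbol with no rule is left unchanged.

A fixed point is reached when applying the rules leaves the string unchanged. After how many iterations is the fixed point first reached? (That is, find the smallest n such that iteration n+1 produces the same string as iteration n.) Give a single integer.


Answer: 5

Derivation:
Step 0: BZC
Step 1: DZC
Step 2: EZZC
Step 3: CYZZZC
Step 4: CAZZZC
Step 5: CZZZZZZC
Step 6: CZZZZZZC  (unchanged — fixed point at step 5)


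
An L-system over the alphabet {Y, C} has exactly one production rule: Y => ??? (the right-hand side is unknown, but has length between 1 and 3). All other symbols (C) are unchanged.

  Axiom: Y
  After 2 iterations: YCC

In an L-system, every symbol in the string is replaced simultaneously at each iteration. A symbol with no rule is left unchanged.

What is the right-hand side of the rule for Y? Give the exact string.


Answer: YC

Derivation:
Trying Y => YC:
  Step 0: Y
  Step 1: YC
  Step 2: YCC
Matches the given result.


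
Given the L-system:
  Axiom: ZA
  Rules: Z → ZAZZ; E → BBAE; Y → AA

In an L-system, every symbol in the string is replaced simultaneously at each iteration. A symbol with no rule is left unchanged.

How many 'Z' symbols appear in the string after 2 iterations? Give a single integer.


Step 0: ZA  (1 'Z')
Step 1: ZAZZA  (3 'Z')
Step 2: ZAZZAZAZZZAZZA  (9 'Z')

Answer: 9


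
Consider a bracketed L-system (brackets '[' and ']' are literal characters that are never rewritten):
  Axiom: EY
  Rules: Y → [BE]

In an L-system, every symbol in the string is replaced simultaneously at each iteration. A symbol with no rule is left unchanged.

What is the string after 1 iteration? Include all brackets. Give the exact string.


Answer: E[BE]

Derivation:
Step 0: EY
Step 1: E[BE]


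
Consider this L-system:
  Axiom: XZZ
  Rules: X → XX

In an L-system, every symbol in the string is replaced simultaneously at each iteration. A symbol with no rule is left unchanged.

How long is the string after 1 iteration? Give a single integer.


Step 0: length = 3
Step 1: length = 4

Answer: 4


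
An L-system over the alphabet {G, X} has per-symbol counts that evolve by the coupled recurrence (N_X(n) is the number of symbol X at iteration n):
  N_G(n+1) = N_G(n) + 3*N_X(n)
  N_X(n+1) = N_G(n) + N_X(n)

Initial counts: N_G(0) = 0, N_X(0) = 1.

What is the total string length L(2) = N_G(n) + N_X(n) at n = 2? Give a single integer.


Answer: 10

Derivation:
Step 0: N_G=0, N_X=1, L=1
Step 1: N_G=3, N_X=1, L=4
Step 2: N_G=6, N_X=4, L=10


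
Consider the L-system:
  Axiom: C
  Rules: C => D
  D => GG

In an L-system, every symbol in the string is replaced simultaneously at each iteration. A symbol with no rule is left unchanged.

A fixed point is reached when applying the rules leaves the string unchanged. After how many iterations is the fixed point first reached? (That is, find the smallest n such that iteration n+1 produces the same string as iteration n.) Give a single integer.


Answer: 2

Derivation:
Step 0: C
Step 1: D
Step 2: GG
Step 3: GG  (unchanged — fixed point at step 2)


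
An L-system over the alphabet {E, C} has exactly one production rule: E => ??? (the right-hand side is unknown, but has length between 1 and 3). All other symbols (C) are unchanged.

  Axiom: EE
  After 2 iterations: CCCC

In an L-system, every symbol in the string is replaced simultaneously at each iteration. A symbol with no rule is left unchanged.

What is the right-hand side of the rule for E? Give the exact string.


Trying E => CC:
  Step 0: EE
  Step 1: CCCC
  Step 2: CCCC
Matches the given result.

Answer: CC


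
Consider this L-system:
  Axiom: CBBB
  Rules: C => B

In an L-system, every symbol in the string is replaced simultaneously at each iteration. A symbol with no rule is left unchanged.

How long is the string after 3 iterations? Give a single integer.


Step 0: length = 4
Step 1: length = 4
Step 2: length = 4
Step 3: length = 4

Answer: 4


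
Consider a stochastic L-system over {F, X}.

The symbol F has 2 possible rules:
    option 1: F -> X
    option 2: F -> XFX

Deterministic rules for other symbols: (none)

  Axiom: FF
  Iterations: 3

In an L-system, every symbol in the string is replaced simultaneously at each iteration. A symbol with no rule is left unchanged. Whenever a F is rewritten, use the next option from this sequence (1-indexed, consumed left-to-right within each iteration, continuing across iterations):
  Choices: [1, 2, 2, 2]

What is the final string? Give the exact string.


Step 0: FF
Step 1: XXFX  (used choices [1, 2])
Step 2: XXXFXX  (used choices [2])
Step 3: XXXXFXXX  (used choices [2])

Answer: XXXXFXXX


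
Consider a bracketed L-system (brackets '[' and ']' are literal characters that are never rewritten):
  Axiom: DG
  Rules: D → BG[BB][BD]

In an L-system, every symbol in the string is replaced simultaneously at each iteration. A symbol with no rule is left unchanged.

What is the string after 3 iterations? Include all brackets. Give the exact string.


Answer: BG[BB][BBG[BB][BBG[BB][BD]]]G

Derivation:
Step 0: DG
Step 1: BG[BB][BD]G
Step 2: BG[BB][BBG[BB][BD]]G
Step 3: BG[BB][BBG[BB][BBG[BB][BD]]]G


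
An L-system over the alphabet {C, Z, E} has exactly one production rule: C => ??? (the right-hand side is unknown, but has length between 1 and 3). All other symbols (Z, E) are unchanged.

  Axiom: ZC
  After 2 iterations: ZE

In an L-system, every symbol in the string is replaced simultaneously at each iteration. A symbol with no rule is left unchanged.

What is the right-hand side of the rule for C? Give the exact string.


Trying C => E:
  Step 0: ZC
  Step 1: ZE
  Step 2: ZE
Matches the given result.

Answer: E


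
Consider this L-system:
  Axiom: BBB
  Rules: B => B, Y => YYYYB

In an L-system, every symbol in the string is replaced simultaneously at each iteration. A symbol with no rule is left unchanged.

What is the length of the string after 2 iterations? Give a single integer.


Answer: 3

Derivation:
Step 0: length = 3
Step 1: length = 3
Step 2: length = 3


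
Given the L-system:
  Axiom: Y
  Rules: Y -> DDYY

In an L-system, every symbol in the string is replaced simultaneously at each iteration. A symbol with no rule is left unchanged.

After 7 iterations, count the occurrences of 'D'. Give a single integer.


Step 0: Y  (0 'D')
Step 1: DDYY  (2 'D')
Step 2: DDDDYYDDYY  (6 'D')
Step 3: DDDDDDYYDDYYDDDDYYDDYY  (14 'D')
Step 4: DDDDDDDDYYDDYYDDDDYYDDYYDDDDDDYYDDYYDDDDYYDDYY  (30 'D')
Step 5: DDDDDDDDDDYYDDYYDDDDYYDDYYDDDDDDYYDDYYDDDDYYDDYYDDDDDDDDYYDDYYDDDDYYDDYYDDDDDDYYDDYYDDDDYYDDYY  (62 'D')
Step 6: DDDDDDDDDDDDYYDDYYDDDDYYDDYYDDDDDDYYDDYYDDDDYYDDYYDDDDDDDDYYDDYYDDDDYYDDYYDDDDDDYYDDYYDDDDYYDDYYDDDDDDDDDDYYDDYYDDDDYYDDYYDDDDDDYYDDYYDDDDYYDDYYDDDDDDDDYYDDYYDDDDYYDDYYDDDDDDYYDDYYDDDDYYDDYY  (126 'D')
Step 7: DDDDDDDDDDDDDDYYDDYYDDDDYYDDYYDDDDDDYYDDYYDDDDYYDDYYDDDDDDDDYYDDYYDDDDYYDDYYDDDDDDYYDDYYDDDDYYDDYYDDDDDDDDDDYYDDYYDDDDYYDDYYDDDDDDYYDDYYDDDDYYDDYYDDDDDDDDYYDDYYDDDDYYDDYYDDDDDDYYDDYYDDDDYYDDYYDDDDDDDDDDDDYYDDYYDDDDYYDDYYDDDDDDYYDDYYDDDDYYDDYYDDDDDDDDYYDDYYDDDDYYDDYYDDDDDDYYDDYYDDDDYYDDYYDDDDDDDDDDYYDDYYDDDDYYDDYYDDDDDDYYDDYYDDDDYYDDYYDDDDDDDDYYDDYYDDDDYYDDYYDDDDDDYYDDYYDDDDYYDDYY  (254 'D')

Answer: 254


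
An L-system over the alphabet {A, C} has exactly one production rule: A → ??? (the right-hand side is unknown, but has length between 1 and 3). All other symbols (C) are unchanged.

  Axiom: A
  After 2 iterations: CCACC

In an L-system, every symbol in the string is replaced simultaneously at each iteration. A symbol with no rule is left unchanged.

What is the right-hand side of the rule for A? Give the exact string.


Trying A → CAC:
  Step 0: A
  Step 1: CAC
  Step 2: CCACC
Matches the given result.

Answer: CAC


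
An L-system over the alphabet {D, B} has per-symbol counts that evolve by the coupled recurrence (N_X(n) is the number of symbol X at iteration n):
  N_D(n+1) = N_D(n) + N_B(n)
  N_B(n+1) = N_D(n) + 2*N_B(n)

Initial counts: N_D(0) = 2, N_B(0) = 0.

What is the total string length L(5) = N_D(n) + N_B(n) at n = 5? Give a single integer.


Step 0: N_D=2, N_B=0, L=2
Step 1: N_D=2, N_B=2, L=4
Step 2: N_D=4, N_B=6, L=10
Step 3: N_D=10, N_B=16, L=26
Step 4: N_D=26, N_B=42, L=68
Step 5: N_D=68, N_B=110, L=178

Answer: 178


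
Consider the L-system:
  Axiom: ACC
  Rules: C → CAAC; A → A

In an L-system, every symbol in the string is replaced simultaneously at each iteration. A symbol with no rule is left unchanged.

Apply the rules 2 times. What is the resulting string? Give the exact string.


Step 0: ACC
Step 1: ACAACCAAC
Step 2: ACAACAACAACCAACAACAAC

Answer: ACAACAACAACCAACAACAAC


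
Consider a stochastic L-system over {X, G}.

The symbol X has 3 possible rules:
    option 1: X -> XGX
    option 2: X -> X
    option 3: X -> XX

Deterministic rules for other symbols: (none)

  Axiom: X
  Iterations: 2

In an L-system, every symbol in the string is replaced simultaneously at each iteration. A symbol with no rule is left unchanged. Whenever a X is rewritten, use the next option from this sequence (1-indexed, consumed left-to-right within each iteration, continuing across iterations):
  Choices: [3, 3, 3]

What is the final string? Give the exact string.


Answer: XXXX

Derivation:
Step 0: X
Step 1: XX  (used choices [3])
Step 2: XXXX  (used choices [3, 3])


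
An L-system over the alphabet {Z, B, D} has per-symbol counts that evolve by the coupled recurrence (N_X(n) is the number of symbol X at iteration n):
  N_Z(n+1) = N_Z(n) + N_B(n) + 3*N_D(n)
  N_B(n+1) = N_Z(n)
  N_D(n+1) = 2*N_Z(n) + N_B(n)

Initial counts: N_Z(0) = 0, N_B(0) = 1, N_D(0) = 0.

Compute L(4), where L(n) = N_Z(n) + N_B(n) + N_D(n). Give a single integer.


Answer: 79

Derivation:
Step 0: N_Z=0, N_B=1, N_D=0, L=1
Step 1: N_Z=1, N_B=0, N_D=1, L=2
Step 2: N_Z=4, N_B=1, N_D=2, L=7
Step 3: N_Z=11, N_B=4, N_D=9, L=24
Step 4: N_Z=42, N_B=11, N_D=26, L=79


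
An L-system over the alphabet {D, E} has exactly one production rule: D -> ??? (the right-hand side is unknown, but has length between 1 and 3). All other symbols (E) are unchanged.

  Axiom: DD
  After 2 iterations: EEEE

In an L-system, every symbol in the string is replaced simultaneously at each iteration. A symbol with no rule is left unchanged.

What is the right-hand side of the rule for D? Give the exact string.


Answer: EE

Derivation:
Trying D -> EE:
  Step 0: DD
  Step 1: EEEE
  Step 2: EEEE
Matches the given result.


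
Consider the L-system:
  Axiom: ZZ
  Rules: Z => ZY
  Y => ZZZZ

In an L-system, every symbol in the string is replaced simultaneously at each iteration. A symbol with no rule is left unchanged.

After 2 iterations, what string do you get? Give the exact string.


Step 0: ZZ
Step 1: ZYZY
Step 2: ZYZZZZZYZZZZ

Answer: ZYZZZZZYZZZZ


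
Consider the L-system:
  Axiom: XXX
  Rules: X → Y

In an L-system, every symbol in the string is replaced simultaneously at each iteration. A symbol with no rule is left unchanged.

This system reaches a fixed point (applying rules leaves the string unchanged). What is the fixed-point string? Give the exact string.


Step 0: XXX
Step 1: YYY
Step 2: YYY  (unchanged — fixed point at step 1)

Answer: YYY


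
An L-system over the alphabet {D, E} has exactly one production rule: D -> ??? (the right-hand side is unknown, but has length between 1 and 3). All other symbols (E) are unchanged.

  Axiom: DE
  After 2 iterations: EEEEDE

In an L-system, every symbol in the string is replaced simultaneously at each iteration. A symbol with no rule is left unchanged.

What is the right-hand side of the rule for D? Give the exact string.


Trying D -> EED:
  Step 0: DE
  Step 1: EEDE
  Step 2: EEEEDE
Matches the given result.

Answer: EED


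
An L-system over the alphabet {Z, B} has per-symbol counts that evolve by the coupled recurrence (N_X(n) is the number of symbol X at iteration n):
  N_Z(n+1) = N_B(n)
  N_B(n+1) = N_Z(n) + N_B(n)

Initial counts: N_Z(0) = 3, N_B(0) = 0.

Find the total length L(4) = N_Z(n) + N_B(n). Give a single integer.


Step 0: N_Z=3, N_B=0, L=3
Step 1: N_Z=0, N_B=3, L=3
Step 2: N_Z=3, N_B=3, L=6
Step 3: N_Z=3, N_B=6, L=9
Step 4: N_Z=6, N_B=9, L=15

Answer: 15


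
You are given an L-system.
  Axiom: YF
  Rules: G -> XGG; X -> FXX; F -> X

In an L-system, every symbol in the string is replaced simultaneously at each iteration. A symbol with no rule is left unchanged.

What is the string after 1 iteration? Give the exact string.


Step 0: YF
Step 1: YX

Answer: YX


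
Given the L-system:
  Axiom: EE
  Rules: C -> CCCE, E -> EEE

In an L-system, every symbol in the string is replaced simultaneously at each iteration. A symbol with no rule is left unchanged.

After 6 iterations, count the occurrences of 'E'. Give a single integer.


Answer: 1458

Derivation:
Final string: EEEEEEEEEEEEEEEEEEEEEEEEEEEEEEEEEEEEEEEEEEEEEEEEEEEEEEEEEEEEEEEEEEEEEEEEEEEEEEEEEEEEEEEEEEEEEEEEEEEEEEEEEEEEEEEEEEEEEEEEEEEEEEEEEEEEEEEEEEEEEEEEEEEEEEEEEEEEEEEEEEEEEEEEEEEEEEEEEEEEEEEEEEEEEEEEEEEEEEEEEEEEEEEEEEEEEEEEEEEEEEEEEEEEEEEEEEEEEEEEEEEEEEEEEEEEEEEEEEEEEEEEEEEEEEEEEEEEEEEEEEEEEEEEEEEEEEEEEEEEEEEEEEEEEEEEEEEEEEEEEEEEEEEEEEEEEEEEEEEEEEEEEEEEEEEEEEEEEEEEEEEEEEEEEEEEEEEEEEEEEEEEEEEEEEEEEEEEEEEEEEEEEEEEEEEEEEEEEEEEEEEEEEEEEEEEEEEEEEEEEEEEEEEEEEEEEEEEEEEEEEEEEEEEEEEEEEEEEEEEEEEEEEEEEEEEEEEEEEEEEEEEEEEEEEEEEEEEEEEEEEEEEEEEEEEEEEEEEEEEEEEEEEEEEEEEEEEEEEEEEEEEEEEEEEEEEEEEEEEEEEEEEEEEEEEEEEEEEEEEEEEEEEEEEEEEEEEEEEEEEEEEEEEEEEEEEEEEEEEEEEEEEEEEEEEEEEEEEEEEEEEEEEEEEEEEEEEEEEEEEEEEEEEEEEEEEEEEEEEEEEEEEEEEEEEEEEEEEEEEEEEEEEEEEEEEEEEEEEEEEEEEEEEEEEEEEEEEEEEEEEEEEEEEEEEEEEEEEEEEEEEEEEEEEEEEEEEEEEEEEEEEEEEEEEEEEEEEEEEEEEEEEEEEEEEEEEEEEEEEEEEEEEEEEEEEEEEEEEEEEEEEEEEEEEEEEEEEEEEEEEEEEEEEEEEEEEEEEEEEEEEEEEEEEEEEEEEEEEEEEEEEEEEEEEEEEEEEEEEEEEEEEEEEEEEEEEEEEEEEEEEEEEEEEEEEEEEEEEEEEEEEEEEEEEEEEEEEEEEEEEEEEEEEEEEEEEEEEEEEEEEEEEEEEEEEEEEEEEEEEEEEEEEEEEEEEEEEEEEEEEEEEEEEEEEEEEEEEEEEEEEEEEEEEEEEEEEEEEEEEEEEEEEEEEEEEEEEEEEEEEEEEEEEEEEEEEEEEEEEEEEEEEEEEEEEEEEEEEEEEEEEEEEEEEEEEEEEEEEEEEEEEEEEEEEEEEEEEEEEEEEEEEEEEEEEEEEEEEEEEEEEEEEEEEEEEEEEEEEEEEEEEEEEEEEEEEEEEEEEEEEEEEEEEEEEEEEEEEEEEEEEEEEEEEEEEEEEEEEEEEEEEEEEEEEEEEEEEEEEEEEEEEEEEEEEEEEEEEEEEEEEEEEEEEEEEEEEEEEEEEEEEEEEEEEEEEEEEEEEEEEEEEEEEEEEEEEEEEEEEEEEEEEEEEEEEEEEEEEEEEEEEEEEEEEEEEEEEEEEEEEEEEEEEEEEEEEEEE
Count of 'E': 1458


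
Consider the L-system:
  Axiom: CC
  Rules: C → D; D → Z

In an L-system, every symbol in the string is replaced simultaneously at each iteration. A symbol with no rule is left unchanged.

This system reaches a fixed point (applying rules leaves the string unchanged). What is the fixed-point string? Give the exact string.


Answer: ZZ

Derivation:
Step 0: CC
Step 1: DD
Step 2: ZZ
Step 3: ZZ  (unchanged — fixed point at step 2)


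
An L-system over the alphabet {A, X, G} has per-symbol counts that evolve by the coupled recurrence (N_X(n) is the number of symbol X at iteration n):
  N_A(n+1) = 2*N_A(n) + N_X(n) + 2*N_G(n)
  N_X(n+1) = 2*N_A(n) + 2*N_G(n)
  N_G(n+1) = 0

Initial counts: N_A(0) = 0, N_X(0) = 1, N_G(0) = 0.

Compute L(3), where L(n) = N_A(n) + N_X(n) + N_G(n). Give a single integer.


Answer: 10

Derivation:
Step 0: N_A=0, N_X=1, N_G=0, L=1
Step 1: N_A=1, N_X=0, N_G=0, L=1
Step 2: N_A=2, N_X=2, N_G=0, L=4
Step 3: N_A=6, N_X=4, N_G=0, L=10


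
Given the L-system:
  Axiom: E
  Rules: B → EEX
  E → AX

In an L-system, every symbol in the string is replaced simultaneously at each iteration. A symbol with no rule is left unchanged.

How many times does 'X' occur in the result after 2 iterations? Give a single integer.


Answer: 1

Derivation:
Step 0: E  (0 'X')
Step 1: AX  (1 'X')
Step 2: AX  (1 'X')


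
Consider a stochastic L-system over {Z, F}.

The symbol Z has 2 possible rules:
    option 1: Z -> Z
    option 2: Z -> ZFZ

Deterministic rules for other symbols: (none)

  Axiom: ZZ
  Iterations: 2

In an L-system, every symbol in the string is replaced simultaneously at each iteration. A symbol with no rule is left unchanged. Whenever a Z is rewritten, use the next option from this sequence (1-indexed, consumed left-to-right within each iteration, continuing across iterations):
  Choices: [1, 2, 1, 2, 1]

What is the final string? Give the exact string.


Step 0: ZZ
Step 1: ZZFZ  (used choices [1, 2])
Step 2: ZZFZFZ  (used choices [1, 2, 1])

Answer: ZZFZFZ


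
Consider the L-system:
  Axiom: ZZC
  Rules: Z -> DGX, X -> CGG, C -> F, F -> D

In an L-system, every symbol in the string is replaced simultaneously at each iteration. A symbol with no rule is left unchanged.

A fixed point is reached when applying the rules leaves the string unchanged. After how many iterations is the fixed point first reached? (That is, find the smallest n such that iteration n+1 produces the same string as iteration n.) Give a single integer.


Step 0: ZZC
Step 1: DGXDGXF
Step 2: DGCGGDGCGGD
Step 3: DGFGGDGFGGD
Step 4: DGDGGDGDGGD
Step 5: DGDGGDGDGGD  (unchanged — fixed point at step 4)

Answer: 4


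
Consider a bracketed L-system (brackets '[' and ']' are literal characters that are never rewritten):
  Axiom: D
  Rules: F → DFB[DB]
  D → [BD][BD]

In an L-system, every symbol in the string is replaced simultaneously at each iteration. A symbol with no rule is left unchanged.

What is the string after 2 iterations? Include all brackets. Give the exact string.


Answer: [B[BD][BD]][B[BD][BD]]

Derivation:
Step 0: D
Step 1: [BD][BD]
Step 2: [B[BD][BD]][B[BD][BD]]


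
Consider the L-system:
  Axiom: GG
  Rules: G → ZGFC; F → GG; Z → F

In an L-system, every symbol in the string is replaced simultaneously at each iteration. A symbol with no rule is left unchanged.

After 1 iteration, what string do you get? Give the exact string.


Answer: ZGFCZGFC

Derivation:
Step 0: GG
Step 1: ZGFCZGFC


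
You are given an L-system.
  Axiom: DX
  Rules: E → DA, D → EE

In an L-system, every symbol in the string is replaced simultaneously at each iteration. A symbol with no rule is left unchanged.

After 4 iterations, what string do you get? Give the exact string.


Step 0: DX
Step 1: EEX
Step 2: DADAX
Step 3: EEAEEAX
Step 4: DADAADADAAX

Answer: DADAADADAAX


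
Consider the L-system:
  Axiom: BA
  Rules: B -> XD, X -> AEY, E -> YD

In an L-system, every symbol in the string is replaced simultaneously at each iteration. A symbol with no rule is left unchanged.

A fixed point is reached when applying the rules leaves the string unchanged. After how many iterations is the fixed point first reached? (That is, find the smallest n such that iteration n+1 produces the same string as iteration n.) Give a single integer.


Step 0: BA
Step 1: XDA
Step 2: AEYDA
Step 3: AYDYDA
Step 4: AYDYDA  (unchanged — fixed point at step 3)

Answer: 3


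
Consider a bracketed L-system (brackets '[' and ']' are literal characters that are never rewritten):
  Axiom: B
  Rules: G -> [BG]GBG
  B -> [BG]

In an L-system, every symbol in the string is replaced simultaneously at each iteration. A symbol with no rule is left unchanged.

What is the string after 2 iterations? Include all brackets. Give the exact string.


Answer: [[BG][BG]GBG]

Derivation:
Step 0: B
Step 1: [BG]
Step 2: [[BG][BG]GBG]


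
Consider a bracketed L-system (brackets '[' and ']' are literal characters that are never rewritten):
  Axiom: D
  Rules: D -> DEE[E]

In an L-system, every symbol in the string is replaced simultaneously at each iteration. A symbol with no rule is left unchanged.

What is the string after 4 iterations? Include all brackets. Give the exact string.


Answer: DEE[E]EE[E]EE[E]EE[E]

Derivation:
Step 0: D
Step 1: DEE[E]
Step 2: DEE[E]EE[E]
Step 3: DEE[E]EE[E]EE[E]
Step 4: DEE[E]EE[E]EE[E]EE[E]


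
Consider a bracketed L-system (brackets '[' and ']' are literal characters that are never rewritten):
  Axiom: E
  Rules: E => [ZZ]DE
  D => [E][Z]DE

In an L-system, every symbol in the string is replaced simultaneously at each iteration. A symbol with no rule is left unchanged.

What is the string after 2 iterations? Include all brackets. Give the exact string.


Answer: [ZZ][E][Z]DE[ZZ]DE

Derivation:
Step 0: E
Step 1: [ZZ]DE
Step 2: [ZZ][E][Z]DE[ZZ]DE


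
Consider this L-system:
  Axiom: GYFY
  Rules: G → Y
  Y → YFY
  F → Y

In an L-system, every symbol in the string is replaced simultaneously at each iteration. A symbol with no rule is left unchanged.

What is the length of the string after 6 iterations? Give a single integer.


Answer: 676

Derivation:
Step 0: length = 4
Step 1: length = 8
Step 2: length = 20
Step 3: length = 48
Step 4: length = 116
Step 5: length = 280
Step 6: length = 676


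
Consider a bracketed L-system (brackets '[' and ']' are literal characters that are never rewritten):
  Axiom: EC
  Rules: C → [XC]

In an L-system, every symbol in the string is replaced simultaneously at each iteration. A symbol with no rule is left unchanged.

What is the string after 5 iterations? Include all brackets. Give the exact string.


Answer: E[X[X[X[X[XC]]]]]

Derivation:
Step 0: EC
Step 1: E[XC]
Step 2: E[X[XC]]
Step 3: E[X[X[XC]]]
Step 4: E[X[X[X[XC]]]]
Step 5: E[X[X[X[X[XC]]]]]


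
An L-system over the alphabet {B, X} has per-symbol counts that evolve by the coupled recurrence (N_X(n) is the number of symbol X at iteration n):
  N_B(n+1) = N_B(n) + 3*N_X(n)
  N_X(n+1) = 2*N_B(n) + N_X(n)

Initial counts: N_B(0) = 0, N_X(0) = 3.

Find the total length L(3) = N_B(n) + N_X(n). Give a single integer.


Answer: 138

Derivation:
Step 0: N_B=0, N_X=3, L=3
Step 1: N_B=9, N_X=3, L=12
Step 2: N_B=18, N_X=21, L=39
Step 3: N_B=81, N_X=57, L=138


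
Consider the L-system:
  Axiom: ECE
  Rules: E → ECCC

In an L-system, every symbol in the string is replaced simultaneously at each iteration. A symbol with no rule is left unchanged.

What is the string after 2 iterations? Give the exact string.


Answer: ECCCCCCCECCCCCC

Derivation:
Step 0: ECE
Step 1: ECCCCECCC
Step 2: ECCCCCCCECCCCCC


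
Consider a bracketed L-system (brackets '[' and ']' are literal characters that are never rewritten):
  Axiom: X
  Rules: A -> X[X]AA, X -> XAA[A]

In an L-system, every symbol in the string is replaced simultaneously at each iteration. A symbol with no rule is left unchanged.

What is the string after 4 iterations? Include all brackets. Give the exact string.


Step 0: X
Step 1: XAA[A]
Step 2: XAA[A]X[X]AAX[X]AA[X[X]AA]
Step 3: XAA[A]X[X]AAX[X]AA[X[X]AA]XAA[A][XAA[A]]X[X]AAX[X]AAXAA[A][XAA[A]]X[X]AAX[X]AA[XAA[A][XAA[A]]X[X]AAX[X]AA]
Step 4: XAA[A]X[X]AAX[X]AA[X[X]AA]XAA[A][XAA[A]]X[X]AAX[X]AAXAA[A][XAA[A]]X[X]AAX[X]AA[XAA[A][XAA[A]]X[X]AAX[X]AA]XAA[A]X[X]AAX[X]AA[X[X]AA][XAA[A]X[X]AAX[X]AA[X[X]AA]]XAA[A][XAA[A]]X[X]AAX[X]AAXAA[A][XAA[A]]X[X]AAX[X]AAXAA[A]X[X]AAX[X]AA[X[X]AA][XAA[A]X[X]AAX[X]AA[X[X]AA]]XAA[A][XAA[A]]X[X]AAX[X]AAXAA[A][XAA[A]]X[X]AAX[X]AA[XAA[A]X[X]AAX[X]AA[X[X]AA][XAA[A]X[X]AAX[X]AA[X[X]AA]]XAA[A][XAA[A]]X[X]AAX[X]AAXAA[A][XAA[A]]X[X]AAX[X]AA]

Answer: XAA[A]X[X]AAX[X]AA[X[X]AA]XAA[A][XAA[A]]X[X]AAX[X]AAXAA[A][XAA[A]]X[X]AAX[X]AA[XAA[A][XAA[A]]X[X]AAX[X]AA]XAA[A]X[X]AAX[X]AA[X[X]AA][XAA[A]X[X]AAX[X]AA[X[X]AA]]XAA[A][XAA[A]]X[X]AAX[X]AAXAA[A][XAA[A]]X[X]AAX[X]AAXAA[A]X[X]AAX[X]AA[X[X]AA][XAA[A]X[X]AAX[X]AA[X[X]AA]]XAA[A][XAA[A]]X[X]AAX[X]AAXAA[A][XAA[A]]X[X]AAX[X]AA[XAA[A]X[X]AAX[X]AA[X[X]AA][XAA[A]X[X]AAX[X]AA[X[X]AA]]XAA[A][XAA[A]]X[X]AAX[X]AAXAA[A][XAA[A]]X[X]AAX[X]AA]


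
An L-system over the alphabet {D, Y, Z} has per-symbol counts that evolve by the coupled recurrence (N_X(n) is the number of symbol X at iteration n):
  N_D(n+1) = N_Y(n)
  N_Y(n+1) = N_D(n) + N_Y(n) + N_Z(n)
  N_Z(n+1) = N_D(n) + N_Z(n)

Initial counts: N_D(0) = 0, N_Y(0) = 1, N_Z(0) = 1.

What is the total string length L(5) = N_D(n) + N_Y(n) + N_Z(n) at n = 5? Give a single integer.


Answer: 64

Derivation:
Step 0: N_D=0, N_Y=1, N_Z=1, L=2
Step 1: N_D=1, N_Y=2, N_Z=1, L=4
Step 2: N_D=2, N_Y=4, N_Z=2, L=8
Step 3: N_D=4, N_Y=8, N_Z=4, L=16
Step 4: N_D=8, N_Y=16, N_Z=8, L=32
Step 5: N_D=16, N_Y=32, N_Z=16, L=64


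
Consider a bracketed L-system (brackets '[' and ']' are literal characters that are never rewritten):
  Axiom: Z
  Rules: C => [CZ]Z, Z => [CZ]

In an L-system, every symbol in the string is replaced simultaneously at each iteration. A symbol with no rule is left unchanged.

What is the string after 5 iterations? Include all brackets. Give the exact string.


Step 0: Z
Step 1: [CZ]
Step 2: [[CZ]Z[CZ]]
Step 3: [[[CZ]Z[CZ]][CZ][[CZ]Z[CZ]]]
Step 4: [[[[CZ]Z[CZ]][CZ][[CZ]Z[CZ]]][[CZ]Z[CZ]][[[CZ]Z[CZ]][CZ][[CZ]Z[CZ]]]]
Step 5: [[[[[CZ]Z[CZ]][CZ][[CZ]Z[CZ]]][[CZ]Z[CZ]][[[CZ]Z[CZ]][CZ][[CZ]Z[CZ]]]][[[CZ]Z[CZ]][CZ][[CZ]Z[CZ]]][[[[CZ]Z[CZ]][CZ][[CZ]Z[CZ]]][[CZ]Z[CZ]][[[CZ]Z[CZ]][CZ][[CZ]Z[CZ]]]]]

Answer: [[[[[CZ]Z[CZ]][CZ][[CZ]Z[CZ]]][[CZ]Z[CZ]][[[CZ]Z[CZ]][CZ][[CZ]Z[CZ]]]][[[CZ]Z[CZ]][CZ][[CZ]Z[CZ]]][[[[CZ]Z[CZ]][CZ][[CZ]Z[CZ]]][[CZ]Z[CZ]][[[CZ]Z[CZ]][CZ][[CZ]Z[CZ]]]]]


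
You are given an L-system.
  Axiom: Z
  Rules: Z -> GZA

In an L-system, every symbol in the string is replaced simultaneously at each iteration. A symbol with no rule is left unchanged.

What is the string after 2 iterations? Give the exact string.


Answer: GGZAA

Derivation:
Step 0: Z
Step 1: GZA
Step 2: GGZAA


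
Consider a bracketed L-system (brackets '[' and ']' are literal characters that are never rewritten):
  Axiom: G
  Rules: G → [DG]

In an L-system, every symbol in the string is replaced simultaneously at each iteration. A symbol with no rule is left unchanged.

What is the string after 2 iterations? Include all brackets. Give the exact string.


Step 0: G
Step 1: [DG]
Step 2: [D[DG]]

Answer: [D[DG]]


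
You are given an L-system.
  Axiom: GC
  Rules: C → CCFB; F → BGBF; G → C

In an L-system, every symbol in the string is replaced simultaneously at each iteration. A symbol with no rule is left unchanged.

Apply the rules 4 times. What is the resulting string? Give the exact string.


Step 0: GC
Step 1: CCCFB
Step 2: CCFBCCFBCCFBBGBFB
Step 3: CCFBCCFBBGBFBCCFBCCFBBGBFBCCFBCCFBBGBFBBCBBGBFB
Step 4: CCFBCCFBBGBFBCCFBCCFBBGBFBBCBBGBFBCCFBCCFBBGBFBCCFBCCFBBGBFBBCBBGBFBCCFBCCFBBGBFBCCFBCCFBBGBFBBCBBGBFBBCCFBBBCBBGBFB

Answer: CCFBCCFBBGBFBCCFBCCFBBGBFBBCBBGBFBCCFBCCFBBGBFBCCFBCCFBBGBFBBCBBGBFBCCFBCCFBBGBFBCCFBCCFBBGBFBBCBBGBFBBCCFBBBCBBGBFB


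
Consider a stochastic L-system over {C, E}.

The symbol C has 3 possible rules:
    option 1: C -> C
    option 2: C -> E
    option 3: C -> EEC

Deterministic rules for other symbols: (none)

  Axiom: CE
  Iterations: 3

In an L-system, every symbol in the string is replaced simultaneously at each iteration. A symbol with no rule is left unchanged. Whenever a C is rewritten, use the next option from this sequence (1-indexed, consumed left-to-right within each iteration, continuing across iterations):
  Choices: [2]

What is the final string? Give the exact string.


Step 0: CE
Step 1: EE  (used choices [2])
Step 2: EE  (used choices [])
Step 3: EE  (used choices [])

Answer: EE


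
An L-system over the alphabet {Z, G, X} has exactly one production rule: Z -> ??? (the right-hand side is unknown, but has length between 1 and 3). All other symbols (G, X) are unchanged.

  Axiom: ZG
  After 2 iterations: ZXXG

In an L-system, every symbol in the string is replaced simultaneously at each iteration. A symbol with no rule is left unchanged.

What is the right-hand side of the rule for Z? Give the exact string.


Trying Z -> ZX:
  Step 0: ZG
  Step 1: ZXG
  Step 2: ZXXG
Matches the given result.

Answer: ZX


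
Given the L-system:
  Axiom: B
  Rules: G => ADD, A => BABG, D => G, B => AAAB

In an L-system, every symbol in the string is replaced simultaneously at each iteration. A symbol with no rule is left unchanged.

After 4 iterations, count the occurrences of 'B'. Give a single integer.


Step 0: B  (1 'B')
Step 1: AAAB  (1 'B')
Step 2: BABGBABGBABGAAAB  (7 'B')
Step 3: AAABBABGAAABADDAAABBABGAAABADDAAABBABGAAABADDBABGBABGBABGAAAB  (19 'B')
Step 4: BABGBABGBABGAAABAAABBABGAAABADDBABGBABGBABGAAABBABGGGBABGBABGBABGAAABAAABBABGAAABADDBABGBABGBABGAAABBABGGGBABGBABGBABGAAABAAABBABGAAABADDBABGBABGBABGAAABBABGGGAAABBABGAAABADDAAABBABGAAABADDAAABBABGAAABADDBABGBABGBABGAAAB  (79 'B')

Answer: 79


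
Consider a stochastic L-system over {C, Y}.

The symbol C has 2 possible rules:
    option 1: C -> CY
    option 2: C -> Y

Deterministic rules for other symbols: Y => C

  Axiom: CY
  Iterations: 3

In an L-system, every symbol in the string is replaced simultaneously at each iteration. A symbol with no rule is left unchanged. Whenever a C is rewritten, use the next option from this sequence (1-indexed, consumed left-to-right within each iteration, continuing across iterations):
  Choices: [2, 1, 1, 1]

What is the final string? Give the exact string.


Step 0: CY
Step 1: YC  (used choices [2])
Step 2: CCY  (used choices [1])
Step 3: CYCYC  (used choices [1, 1])

Answer: CYCYC


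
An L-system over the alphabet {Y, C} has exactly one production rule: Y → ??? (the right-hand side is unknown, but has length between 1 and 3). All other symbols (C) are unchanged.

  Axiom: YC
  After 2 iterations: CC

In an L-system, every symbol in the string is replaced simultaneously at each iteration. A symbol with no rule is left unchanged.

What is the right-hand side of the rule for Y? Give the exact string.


Answer: C

Derivation:
Trying Y → C:
  Step 0: YC
  Step 1: CC
  Step 2: CC
Matches the given result.


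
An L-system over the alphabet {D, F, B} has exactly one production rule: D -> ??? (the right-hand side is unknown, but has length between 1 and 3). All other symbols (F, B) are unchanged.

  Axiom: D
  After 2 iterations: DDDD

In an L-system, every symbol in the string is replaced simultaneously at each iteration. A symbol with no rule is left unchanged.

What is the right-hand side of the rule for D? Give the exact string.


Answer: DD

Derivation:
Trying D -> DD:
  Step 0: D
  Step 1: DD
  Step 2: DDDD
Matches the given result.


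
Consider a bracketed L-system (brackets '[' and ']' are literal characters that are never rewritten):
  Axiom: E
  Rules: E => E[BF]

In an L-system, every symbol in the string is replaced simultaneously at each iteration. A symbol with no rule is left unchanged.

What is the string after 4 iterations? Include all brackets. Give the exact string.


Step 0: E
Step 1: E[BF]
Step 2: E[BF][BF]
Step 3: E[BF][BF][BF]
Step 4: E[BF][BF][BF][BF]

Answer: E[BF][BF][BF][BF]


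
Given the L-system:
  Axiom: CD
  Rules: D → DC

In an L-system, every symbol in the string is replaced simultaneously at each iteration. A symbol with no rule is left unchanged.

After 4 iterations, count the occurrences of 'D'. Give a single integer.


Answer: 1

Derivation:
Step 0: CD  (1 'D')
Step 1: CDC  (1 'D')
Step 2: CDCC  (1 'D')
Step 3: CDCCC  (1 'D')
Step 4: CDCCCC  (1 'D')


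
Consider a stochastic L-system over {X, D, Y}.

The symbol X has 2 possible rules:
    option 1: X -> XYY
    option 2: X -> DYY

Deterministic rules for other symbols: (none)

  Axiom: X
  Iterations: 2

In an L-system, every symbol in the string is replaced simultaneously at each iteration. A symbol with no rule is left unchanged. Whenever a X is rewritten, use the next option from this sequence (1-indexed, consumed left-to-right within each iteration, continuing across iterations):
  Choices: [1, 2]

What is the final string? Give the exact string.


Answer: DYYYY

Derivation:
Step 0: X
Step 1: XYY  (used choices [1])
Step 2: DYYYY  (used choices [2])


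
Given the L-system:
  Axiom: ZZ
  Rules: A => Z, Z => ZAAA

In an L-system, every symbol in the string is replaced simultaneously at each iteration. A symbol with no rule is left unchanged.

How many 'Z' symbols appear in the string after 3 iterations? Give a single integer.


Step 0: ZZ  (2 'Z')
Step 1: ZAAAZAAA  (2 'Z')
Step 2: ZAAAZZZZAAAZZZ  (8 'Z')
Step 3: ZAAAZZZZAAAZAAAZAAAZAAAZZZZAAAZAAAZAAA  (14 'Z')

Answer: 14


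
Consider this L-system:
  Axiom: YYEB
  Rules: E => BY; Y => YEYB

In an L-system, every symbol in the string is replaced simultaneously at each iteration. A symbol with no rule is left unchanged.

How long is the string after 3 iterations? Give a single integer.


Answer: 69

Derivation:
Step 0: length = 4
Step 1: length = 11
Step 2: length = 28
Step 3: length = 69


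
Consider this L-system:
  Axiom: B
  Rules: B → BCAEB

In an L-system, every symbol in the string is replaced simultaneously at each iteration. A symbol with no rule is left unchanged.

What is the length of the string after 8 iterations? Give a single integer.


Answer: 1021

Derivation:
Step 0: length = 1
Step 1: length = 5
Step 2: length = 13
Step 3: length = 29
Step 4: length = 61
Step 5: length = 125
Step 6: length = 253
Step 7: length = 509
Step 8: length = 1021


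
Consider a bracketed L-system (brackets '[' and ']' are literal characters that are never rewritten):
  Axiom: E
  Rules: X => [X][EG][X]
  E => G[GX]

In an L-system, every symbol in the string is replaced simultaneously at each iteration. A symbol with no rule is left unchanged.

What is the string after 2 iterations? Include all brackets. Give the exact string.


Answer: G[G[X][EG][X]]

Derivation:
Step 0: E
Step 1: G[GX]
Step 2: G[G[X][EG][X]]


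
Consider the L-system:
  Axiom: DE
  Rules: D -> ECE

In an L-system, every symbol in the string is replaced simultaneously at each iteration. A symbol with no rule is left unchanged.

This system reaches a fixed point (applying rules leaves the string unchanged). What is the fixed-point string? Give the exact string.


Step 0: DE
Step 1: ECEE
Step 2: ECEE  (unchanged — fixed point at step 1)

Answer: ECEE


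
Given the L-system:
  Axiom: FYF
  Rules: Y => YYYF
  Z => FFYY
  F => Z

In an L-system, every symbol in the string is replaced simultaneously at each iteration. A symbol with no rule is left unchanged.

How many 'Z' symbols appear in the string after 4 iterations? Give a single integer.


Step 0: FYF  (0 'Z')
Step 1: ZYYYFZ  (2 'Z')
Step 2: FFYYYYYFYYYFYYYFZFFYY  (1 'Z')
Step 3: ZZYYYFYYYFYYYFYYYFYYYFZYYYFYYYFYYYFZYYYFYYYFYYYFZFFYYZZYYYFYYYF  (7 'Z')
Step 4: FFYYFFYYYYYFYYYFYYYFZYYYFYYYFYYYFZYYYFYYYFYYYFZYYYFYYYFYYYFZYYYFYYYFYYYFZFFYYYYYFYYYFYYYFZYYYFYYYFYYYFZYYYFYYYFYYYFZFFYYYYYFYYYFYYYFZYYYFYYYFYYYFZYYYFYYYFYYYFZFFYYZZYYYFYYYFFFYYFFYYYYYFYYYFYYYFZYYYFYYYFYYYFZ  (15 'Z')

Answer: 15


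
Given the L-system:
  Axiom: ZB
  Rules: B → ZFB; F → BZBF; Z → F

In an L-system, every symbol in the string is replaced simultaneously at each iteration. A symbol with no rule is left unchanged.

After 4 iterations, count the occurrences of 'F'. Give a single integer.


Step 0: ZB  (0 'F')
Step 1: FZFB  (2 'F')
Step 2: BZBFFBZBFZFB  (4 'F')
Step 3: ZFBFZFBBZBFBZBFZFBFZFBBZBFFBZBFZFB  (12 'F')
Step 4: FBZBFZFBBZBFFBZBFZFBZFBFZFBBZBFZFBFZFBBZBFFBZBFZFBBZBFFBZBFZFBZFBFZFBBZBFBZBFZFBFZFBBZBFFBZBFZFB  (34 'F')

Answer: 34


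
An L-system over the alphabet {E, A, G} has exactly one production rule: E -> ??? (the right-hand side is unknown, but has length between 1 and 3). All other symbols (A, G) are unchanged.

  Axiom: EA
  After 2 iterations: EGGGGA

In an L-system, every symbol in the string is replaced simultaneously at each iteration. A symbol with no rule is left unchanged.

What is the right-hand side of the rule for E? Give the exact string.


Answer: EGG

Derivation:
Trying E -> EGG:
  Step 0: EA
  Step 1: EGGA
  Step 2: EGGGGA
Matches the given result.


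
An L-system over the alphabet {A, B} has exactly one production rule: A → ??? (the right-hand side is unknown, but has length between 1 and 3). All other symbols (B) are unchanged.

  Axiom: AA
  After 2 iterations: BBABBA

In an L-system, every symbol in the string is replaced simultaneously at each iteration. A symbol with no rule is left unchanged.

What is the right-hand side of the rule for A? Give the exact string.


Answer: BA

Derivation:
Trying A → BA:
  Step 0: AA
  Step 1: BABA
  Step 2: BBABBA
Matches the given result.
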